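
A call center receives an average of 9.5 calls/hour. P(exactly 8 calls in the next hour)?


Poisson(λ=9.5): P(X=8) = e^(-λ)×λ^k/k!
= e^(-9.5) × 9.5^8 / 8!
≈ 7.485182989e-05 × 66342043.1289 / 40320 ≈ 0.123160

P(X=8) ≈ 0.123160 ≈ 12.32%


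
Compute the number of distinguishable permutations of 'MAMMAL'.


Letters: 6, freq: {'M': 3, 'A': 2, 'L': 1}
6!/(3!×2!×1!) = 720/12 = 60

60


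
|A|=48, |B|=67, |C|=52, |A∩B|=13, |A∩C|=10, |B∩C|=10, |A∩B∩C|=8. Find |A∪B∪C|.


|A∪B∪C| = 48+67+52-13-10-10+8 = 142

|A∪B∪C| = 142


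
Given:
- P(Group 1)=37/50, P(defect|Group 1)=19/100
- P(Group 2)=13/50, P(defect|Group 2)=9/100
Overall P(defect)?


P(B) = Σ P(B|Aᵢ)×P(Aᵢ)
  19/100×37/50 = 703/5000
  9/100×13/50 = 117/5000
Sum = 41/250

P(defect) = 41/250 ≈ 16.40%


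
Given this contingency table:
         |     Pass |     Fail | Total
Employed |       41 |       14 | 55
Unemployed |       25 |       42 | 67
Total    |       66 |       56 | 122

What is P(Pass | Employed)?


P(Pass | Employed) = 41/(41+14) = 41/55

P(Pass|Employed) = 41/55 ≈ 74.55%


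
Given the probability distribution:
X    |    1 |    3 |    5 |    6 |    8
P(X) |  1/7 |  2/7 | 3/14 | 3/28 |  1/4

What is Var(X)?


E[X] = 33/7
E[X²] = 391/14
Var(X) = E[X²] - (E[X])² = 391/14 - 1089/49 = 559/98

Var(X) = 559/98 ≈ 5.7041


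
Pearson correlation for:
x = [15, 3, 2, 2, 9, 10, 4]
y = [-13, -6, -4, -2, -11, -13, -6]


n=7, Σx=45, Σy=-55, Σxy=-478, Σx²=439, Σy²=551
r = (7×(-478) - 45×(-55))/√((7×439 - 45²)(7×551 - (-55)²))
= -871/√(1048×832) = -871/√871936 ≈ -871/933.7751 ≈ -0.9328

r ≈ -0.9328


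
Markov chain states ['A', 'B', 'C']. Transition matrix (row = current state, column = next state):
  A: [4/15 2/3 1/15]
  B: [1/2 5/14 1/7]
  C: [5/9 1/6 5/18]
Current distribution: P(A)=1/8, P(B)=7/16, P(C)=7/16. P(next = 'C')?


P(next=C) = Σᵢ P(now=i)×P(i→C)
= 1/8×1/15 + 7/16×1/7 + 7/16×5/18
= 1/120 + 1/16 + 35/288 = 277/1440

P = 277/1440 ≈ 0.1924


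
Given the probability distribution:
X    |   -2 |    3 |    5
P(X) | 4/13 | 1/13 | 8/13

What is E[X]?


E[X] = Σ x·P(X=x)
= (-2)×(4/13) + (3)×(1/13) + (5)×(8/13)
= 35/13

E[X] = 35/13


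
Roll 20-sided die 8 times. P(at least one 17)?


P(no 17)^8 = (19/20)^8 = 16983563041/25600000000
P(≥1) = 1 - 16983563041/25600000000 = 8616436959/25600000000

P = 8616436959/25600000000 ≈ 33.66%


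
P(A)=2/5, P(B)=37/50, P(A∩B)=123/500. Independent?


P(A)×P(B) = 37/125
P(A∩B) = 123/500
Not equal → NOT independent

No, not independent


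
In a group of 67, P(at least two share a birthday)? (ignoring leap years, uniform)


P(all different) = Π(365-i)/365 for i=0..66
= 0.001560
P(match) = 1 - 0.001560 = 0.998440

P ≈ 0.9984 ≈ 99.84%


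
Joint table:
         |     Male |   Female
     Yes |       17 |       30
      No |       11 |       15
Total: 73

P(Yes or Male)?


P(Yes∨Male) = P(Yes) + P(Male) - P(Yes∧Male)
= (47 + 28 - 17)/73 = 58/73

P = 58/73 ≈ 79.45%


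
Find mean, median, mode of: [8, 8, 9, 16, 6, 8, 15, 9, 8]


Sorted: [6, 8, 8, 8, 8, 9, 9, 15, 16]
Mean = 87/9 = 29/3
Median = 8
Freq: {8: 4, 9: 2, 16: 1, 6: 1, 15: 1}
Mode: [8]

Mean=29/3, Median=8, Mode=8


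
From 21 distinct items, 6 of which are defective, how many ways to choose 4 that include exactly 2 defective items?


Choose 2 of the 6 defective items and 2 of the other 15 items:
C(6,2)×C(15,2) = 15×105 = 1575

1575


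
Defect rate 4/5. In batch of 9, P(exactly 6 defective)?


Binomial: P(X=6) = C(9,6)×p^6×(1-p)^3
= 84 × 4096/15625 × 1/125 = 344064/1953125

P(X=6) = 344064/1953125 ≈ 17.62%


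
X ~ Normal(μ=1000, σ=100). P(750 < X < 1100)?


z₁=(750-1000)/100=-2.5, z₂=(1100-1000)/100=1.0
P = Φ(1.0) - Φ(-2.5) = 0.841345 - 0.006210 = 0.835135 ≈ 0.8351

P(750 < X < 1100) ≈ 0.8351


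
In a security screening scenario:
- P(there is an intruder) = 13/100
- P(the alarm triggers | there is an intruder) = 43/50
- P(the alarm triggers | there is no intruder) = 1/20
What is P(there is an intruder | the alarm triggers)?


Using Bayes' theorem:
P(A|B) = P(B|A)·P(A) / P(B)

P(the alarm triggers) = 43/50 × 13/100 + 1/20 × 87/100
= 559/5000 + 87/2000 = 1553/10000

P(there is an intruder|the alarm triggers) = (559/5000) / (1553/10000) = 1118/1553

P(there is an intruder|the alarm triggers) = 1118/1553 ≈ 71.99%


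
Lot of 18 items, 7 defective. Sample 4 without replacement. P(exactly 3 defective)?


Hypergeometric: C(7,3)×C(11,1)/C(18,4)
= 35×11/3060 = 77/612

P(X=3) = 77/612 ≈ 12.58%


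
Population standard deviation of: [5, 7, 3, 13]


Mean = 28/4 = 7
  (5-7)²=4
  (7-7)²=0
  (3-7)²=16
  (13-7)²=36
Σ(x-μ)² = 56
σ² = 56/4 = 14

σ = √(14) ≈ 3.7417


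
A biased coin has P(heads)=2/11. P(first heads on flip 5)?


Geometric: P(X=5) = (1-p)^(k-1)×p = (9/11)^4×2/11 = 13122/161051

P(X=5) = 13122/161051 ≈ 8.15%


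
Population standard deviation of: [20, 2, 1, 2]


Mean = 25/4
  (20-25/4)²=3025/16
  (2-25/4)²=289/16
  (1-25/4)²=441/16
  (2-25/4)²=289/16
Σ(x-μ)² = 1011/4
σ² = (1011/4)/4 = 1011/16

σ = √(1011/16) ≈ 7.9491


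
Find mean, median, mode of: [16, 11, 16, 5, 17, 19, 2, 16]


Sorted: [2, 5, 11, 16, 16, 16, 17, 19]
Mean = 102/8 = 51/4
Median = 16
Freq: {16: 3, 11: 1, 5: 1, 17: 1, 19: 1, 2: 1}
Mode: [16]

Mean=51/4, Median=16, Mode=16


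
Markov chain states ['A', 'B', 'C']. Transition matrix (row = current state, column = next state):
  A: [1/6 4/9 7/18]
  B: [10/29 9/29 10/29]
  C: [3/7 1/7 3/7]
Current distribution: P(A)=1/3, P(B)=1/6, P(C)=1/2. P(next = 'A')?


P(next=A) = Σᵢ P(now=i)×P(i→A)
= 1/3×1/6 + 1/6×10/29 + 1/2×3/7
= 1/18 + 5/87 + 3/14 = 598/1827

P = 598/1827 ≈ 0.3273


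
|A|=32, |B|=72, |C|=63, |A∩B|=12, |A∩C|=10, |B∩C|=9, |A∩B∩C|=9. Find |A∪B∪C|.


|A∪B∪C| = 32+72+63-12-10-9+9 = 145

|A∪B∪C| = 145


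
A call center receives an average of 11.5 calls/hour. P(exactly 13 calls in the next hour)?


Poisson(λ=11.5): P(X=13) = e^(-λ)×λ^k/k!
= e^(-11.5) × 11.5^13 / 13!
≈ 1.01300936e-05 × 6.15278762129e+13 / 6227020800 ≈ 0.100093

P(X=13) ≈ 0.100093 ≈ 10.01%


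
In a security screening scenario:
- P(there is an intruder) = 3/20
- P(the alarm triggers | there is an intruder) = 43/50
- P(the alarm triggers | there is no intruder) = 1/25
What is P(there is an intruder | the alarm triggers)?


Using Bayes' theorem:
P(A|B) = P(B|A)·P(A) / P(B)

P(the alarm triggers) = 43/50 × 3/20 + 1/25 × 17/20
= 129/1000 + 17/500 = 163/1000

P(there is an intruder|the alarm triggers) = (129/1000) / (163/1000) = 129/163

P(there is an intruder|the alarm triggers) = 129/163 ≈ 79.14%


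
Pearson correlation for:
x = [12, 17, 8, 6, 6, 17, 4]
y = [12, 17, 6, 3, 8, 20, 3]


n=7, Σx=70, Σy=69, Σxy=899, Σx²=874, Σy²=951
r = (7×899 - 70×69)/√((7×874 - 70²)(7×951 - 69²))
= 1463/√(1218×1896) = 1463/√2309328 ≈ 1463/1519.6473 ≈ 0.9627

r ≈ 0.9627


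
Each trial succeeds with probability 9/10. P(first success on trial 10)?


Geometric: P(X=10) = (1-p)^(k-1)×p = (1/10)^9×9/10 = 9/10000000000

P(X=10) = 9/10000000000 ≈ 0.00%


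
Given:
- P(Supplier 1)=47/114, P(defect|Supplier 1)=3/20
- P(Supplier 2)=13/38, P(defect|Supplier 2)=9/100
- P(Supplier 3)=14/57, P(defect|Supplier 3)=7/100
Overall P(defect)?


P(B) = Σ P(B|Aᵢ)×P(Aᵢ)
  3/20×47/114 = 47/760
  9/100×13/38 = 117/3800
  7/100×14/57 = 49/2850
Sum = 313/2850

P(defect) = 313/2850 ≈ 10.98%


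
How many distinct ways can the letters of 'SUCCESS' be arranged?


Letters: 7, freq: {'S': 3, 'U': 1, 'C': 2, 'E': 1}
7!/(3!×1!×2!×1!) = 5040/12 = 420

420


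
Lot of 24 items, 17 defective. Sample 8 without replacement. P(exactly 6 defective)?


Hypergeometric: C(17,6)×C(7,2)/C(24,8)
= 12376×21/735471 = 5096/14421

P(X=6) = 5096/14421 ≈ 35.34%


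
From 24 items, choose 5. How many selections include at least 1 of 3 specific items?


Complement: C(24,5) - C(21,5) = 42504 - 20349 = 22155

22155


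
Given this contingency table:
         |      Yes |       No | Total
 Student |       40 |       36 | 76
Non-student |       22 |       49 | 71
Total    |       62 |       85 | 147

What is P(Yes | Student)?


P(Yes | Student) = 40/(40+36) = 40/76 = 10/19

P(Yes|Student) = 10/19 ≈ 52.63%


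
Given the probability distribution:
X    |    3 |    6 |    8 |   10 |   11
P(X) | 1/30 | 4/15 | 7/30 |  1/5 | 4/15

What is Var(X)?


E[X] = 17/2
E[X²] = 771/10
Var(X) = E[X²] - (E[X])² = 771/10 - 289/4 = 97/20

Var(X) = 97/20 ≈ 4.8500


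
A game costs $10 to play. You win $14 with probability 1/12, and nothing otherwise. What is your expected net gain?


E[gain] = (14-10)×1/12 + (-10)×11/12
= 1/3 - 55/6 = -53/6

Expected net gain = $-53/6 ≈ $-8.83


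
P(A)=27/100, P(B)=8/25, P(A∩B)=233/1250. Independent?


P(A)×P(B) = 54/625
P(A∩B) = 233/1250
Not equal → NOT independent

No, not independent


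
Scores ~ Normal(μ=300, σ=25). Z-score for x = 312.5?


z = (x - μ)/σ = (312.5 - 300)/25 = 0.5

z = 0.5


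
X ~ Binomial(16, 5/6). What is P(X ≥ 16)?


P(X ≥ 16) = Σ P(X=i) for i=16..16
P(X=16) = 152587890625/2821109907456
Sum = 152587890625/2821109907456

P(X ≥ 16) = 152587890625/2821109907456 ≈ 5.41%


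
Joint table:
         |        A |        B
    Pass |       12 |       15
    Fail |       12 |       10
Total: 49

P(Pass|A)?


P(Pass|A) = 12/(12+12) = 12/24 = 1/2

P = 1/2 ≈ 50.00%


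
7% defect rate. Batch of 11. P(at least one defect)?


P(all good) = (93/100)^11 = 4501035456767426597157/10000000000000000000000
P(≥1 defect) = 5498964543232573402843/10000000000000000000000

P = 5498964543232573402843/10000000000000000000000 ≈ 54.99%


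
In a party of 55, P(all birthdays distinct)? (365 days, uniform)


P(all different) = Π(365-i)/365 for i=0..54
= (365/365)×(364/365)×...×(311/365)
= 0.013738

P ≈ 0.0137 ≈ 1.37%


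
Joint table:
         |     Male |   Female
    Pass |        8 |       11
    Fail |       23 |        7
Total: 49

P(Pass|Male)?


P(Pass|Male) = 8/(8+23) = 8/31

P = 8/31 ≈ 25.81%


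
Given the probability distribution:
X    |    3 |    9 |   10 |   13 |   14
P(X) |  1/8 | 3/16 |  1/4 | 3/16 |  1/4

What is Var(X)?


E[X] = 21/2
E[X²] = 122
Var(X) = E[X²] - (E[X])² = 122 - 441/4 = 47/4

Var(X) = 47/4 ≈ 11.7500


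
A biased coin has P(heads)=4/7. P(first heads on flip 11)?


Geometric: P(X=11) = (1-p)^(k-1)×p = (3/7)^10×4/7 = 236196/1977326743

P(X=11) = 236196/1977326743 ≈ 0.01%


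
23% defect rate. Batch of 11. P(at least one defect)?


P(all good) = (77/100)^11 = 564154396389137449973/10000000000000000000000
P(≥1 defect) = 9435845603610862550027/10000000000000000000000

P = 9435845603610862550027/10000000000000000000000 ≈ 94.36%


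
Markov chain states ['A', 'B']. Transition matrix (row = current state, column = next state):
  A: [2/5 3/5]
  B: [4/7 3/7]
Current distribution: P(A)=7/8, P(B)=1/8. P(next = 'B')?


P(next=B) = Σᵢ P(now=i)×P(i→B)
= 7/8×3/5 + 1/8×3/7
= 21/40 + 3/56 = 81/140

P = 81/140 ≈ 0.5786


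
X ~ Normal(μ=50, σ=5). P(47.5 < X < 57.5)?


z₁=(47.5-50)/5=-0.5, z₂=(57.5-50)/5=1.5
P = Φ(1.5) - Φ(-0.5) = 0.933193 - 0.308538 = 0.624655 ≈ 0.6247

P(47.5 < X < 57.5) ≈ 0.6247


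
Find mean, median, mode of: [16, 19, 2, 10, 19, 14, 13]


Sorted: [2, 10, 13, 14, 16, 19, 19]
Mean = 93/7
Median = 14
Freq: {16: 1, 19: 2, 2: 1, 10: 1, 14: 1, 13: 1}
Mode: [19]

Mean=93/7, Median=14, Mode=19


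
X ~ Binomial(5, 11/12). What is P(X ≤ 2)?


P(X ≤ 2) = Σ P(X=i) for i=0..2
P(X=0) = 1/248832
P(X=1) = 55/248832
P(X=2) = 605/124416
Sum = 211/41472

P(X ≤ 2) = 211/41472 ≈ 0.51%


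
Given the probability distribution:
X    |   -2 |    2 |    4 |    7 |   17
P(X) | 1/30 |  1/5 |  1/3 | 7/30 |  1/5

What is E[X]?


E[X] = Σ x·P(X=x)
= (-2)×(1/30) + (2)×(1/5) + (4)×(1/3) + (7)×(7/30) + (17)×(1/5)
= 67/10

E[X] = 67/10


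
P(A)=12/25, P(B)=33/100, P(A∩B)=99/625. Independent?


P(A)×P(B) = 99/625
P(A∩B) = 99/625
Equal ✓ → Independent

Yes, independent


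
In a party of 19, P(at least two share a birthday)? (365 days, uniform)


P(all different) = Π(365-i)/365 for i=0..18
= 0.620881
P(match) = 1 - 0.620881 = 0.379119

P ≈ 0.3791 ≈ 37.91%


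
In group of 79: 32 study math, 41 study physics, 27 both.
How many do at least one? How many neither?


|A∪B| = 32+41-27 = 46
Neither = 79-46 = 33

At least one: 46; Neither: 33


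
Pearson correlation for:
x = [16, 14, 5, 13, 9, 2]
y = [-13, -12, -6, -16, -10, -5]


n=6, Σx=59, Σy=-62, Σxy=-714, Σx²=731, Σy²=730
r = (6×(-714) - 59×(-62))/√((6×731 - 59²)(6×730 - (-62)²))
= -626/√(905×536) = -626/√485080 ≈ -626/696.4768 ≈ -0.8988

r ≈ -0.8988


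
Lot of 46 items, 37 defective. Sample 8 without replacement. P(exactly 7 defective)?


Hypergeometric: C(37,7)×C(9,1)/C(46,8)
= 10295472×9/260932815 = 935952/2635685

P(X=7) = 935952/2635685 ≈ 35.51%


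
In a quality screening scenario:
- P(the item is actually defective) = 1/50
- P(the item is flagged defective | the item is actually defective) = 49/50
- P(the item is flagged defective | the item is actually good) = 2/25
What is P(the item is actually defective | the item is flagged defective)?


Using Bayes' theorem:
P(A|B) = P(B|A)·P(A) / P(B)

P(the item is flagged defective) = 49/50 × 1/50 + 2/25 × 49/50
= 49/2500 + 49/625 = 49/500

P(the item is actually defective|the item is flagged defective) = (49/2500) / (49/500) = 1/5

P(the item is actually defective|the item is flagged defective) = 1/5 ≈ 20.00%


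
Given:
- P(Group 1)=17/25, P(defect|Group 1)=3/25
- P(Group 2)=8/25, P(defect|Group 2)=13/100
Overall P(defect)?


P(B) = Σ P(B|Aᵢ)×P(Aᵢ)
  3/25×17/25 = 51/625
  13/100×8/25 = 26/625
Sum = 77/625

P(defect) = 77/625 ≈ 12.32%


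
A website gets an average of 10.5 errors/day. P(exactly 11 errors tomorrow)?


Poisson(λ=10.5): P(X=11) = e^(-λ)×λ^k/k!
= e^(-10.5) × 10.5^11 / 11!
≈ 2.753644935e-05 × 171033935812 / 39916800 ≈ 0.117987

P(X=11) ≈ 0.117987 ≈ 11.80%


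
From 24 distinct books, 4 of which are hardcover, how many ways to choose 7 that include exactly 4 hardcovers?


Choose 4 of the 4 hardcovers and 3 of the other 20 books:
C(4,4)×C(20,3) = 1×1140 = 1140

1140


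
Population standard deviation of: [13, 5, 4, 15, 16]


Mean = 53/5
  (13-53/5)²=144/25
  (5-53/5)²=784/25
  (4-53/5)²=1089/25
  (15-53/5)²=484/25
  (16-53/5)²=729/25
Σ(x-μ)² = 646/5
σ² = (646/5)/5 = 646/25

σ = √(646/25) ≈ 5.0833


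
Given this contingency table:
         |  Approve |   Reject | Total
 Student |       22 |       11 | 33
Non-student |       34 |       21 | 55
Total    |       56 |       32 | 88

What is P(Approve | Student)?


P(Approve | Student) = 22/(22+11) = 22/33 = 2/3

P(Approve|Student) = 2/3 ≈ 66.67%


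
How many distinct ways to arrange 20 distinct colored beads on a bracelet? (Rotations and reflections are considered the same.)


Free circular arrangements: rotations and reflections both identified.
(n-1)!/2 = 19!/2 = 121645100408832000/2 = 60822550204416000

60822550204416000


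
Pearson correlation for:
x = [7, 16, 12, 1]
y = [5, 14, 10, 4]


n=4, Σx=36, Σy=33, Σxy=383, Σx²=450, Σy²=337
r = (4×383 - 36×33)/√((4×450 - 36²)(4×337 - 33²))
= 344/√(504×259) = 344/√130536 ≈ 344/361.2977 ≈ 0.9521

r ≈ 0.9521


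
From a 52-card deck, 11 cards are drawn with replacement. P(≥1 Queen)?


P(not a Queen) = 48/52 = 12/13
P(none in 11 draws) = (12/13)^11 = 743008370688/1792160394037
P(≥1 Queen) = 1 - 743008370688/1792160394037 = 1049152023349/1792160394037

P = 1049152023349/1792160394037 ≈ 58.54%


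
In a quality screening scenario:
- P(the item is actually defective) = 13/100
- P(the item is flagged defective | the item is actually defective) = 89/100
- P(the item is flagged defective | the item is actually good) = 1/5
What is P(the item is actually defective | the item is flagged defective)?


Using Bayes' theorem:
P(A|B) = P(B|A)·P(A) / P(B)

P(the item is flagged defective) = 89/100 × 13/100 + 1/5 × 87/100
= 1157/10000 + 87/500 = 2897/10000

P(the item is actually defective|the item is flagged defective) = (1157/10000) / (2897/10000) = 1157/2897

P(the item is actually defective|the item is flagged defective) = 1157/2897 ≈ 39.94%


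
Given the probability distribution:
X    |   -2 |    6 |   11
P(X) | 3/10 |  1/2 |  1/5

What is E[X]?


E[X] = Σ x·P(X=x)
= (-2)×(3/10) + (6)×(1/2) + (11)×(1/5)
= 23/5

E[X] = 23/5


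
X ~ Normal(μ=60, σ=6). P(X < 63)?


z = (63-60)/6 = 0.5
P(Z < 0.5) = 0.6915

P(X < 63) ≈ 0.6915


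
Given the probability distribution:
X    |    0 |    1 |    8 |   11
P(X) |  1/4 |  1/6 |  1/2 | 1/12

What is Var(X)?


E[X] = 61/12
E[X²] = 169/4
Var(X) = E[X²] - (E[X])² = 169/4 - 3721/144 = 2363/144

Var(X) = 2363/144 ≈ 16.4097


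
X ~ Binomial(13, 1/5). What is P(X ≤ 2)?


P(X ≤ 2) = Σ P(X=i) for i=0..2
P(X=0) = 67108864/1220703125
P(X=1) = 218103808/1220703125
P(X=2) = 327155712/1220703125
Sum = 612368384/1220703125

P(X ≤ 2) = 612368384/1220703125 ≈ 50.17%


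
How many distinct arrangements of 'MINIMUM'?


Letters: 7, freq: {'M': 3, 'I': 2, 'N': 1, 'U': 1}
7!/(3!×2!×1!×1!) = 5040/12 = 420

420


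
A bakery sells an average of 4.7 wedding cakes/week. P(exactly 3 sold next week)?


Poisson(λ=4.7): P(X=3) = e^(-λ)×λ^k/k!
= e^(-4.7) × 4.7^3 / 3!
≈ 0.009095277102 × 103.823 / 6 ≈ 0.157383

P(X=3) ≈ 0.157383 ≈ 15.74%


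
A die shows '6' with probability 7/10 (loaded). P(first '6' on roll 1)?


Geometric: P(X=1) = (1-p)^(k-1)×p = (3/10)^0×7/10 = 7/10

P(X=1) = 7/10 ≈ 70.00%


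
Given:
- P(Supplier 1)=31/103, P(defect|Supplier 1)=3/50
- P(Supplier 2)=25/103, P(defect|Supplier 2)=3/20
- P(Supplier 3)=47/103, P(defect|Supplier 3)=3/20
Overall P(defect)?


P(B) = Σ P(B|Aᵢ)×P(Aᵢ)
  3/50×31/103 = 93/5150
  3/20×25/103 = 15/412
  3/20×47/103 = 141/2060
Sum = 633/5150

P(defect) = 633/5150 ≈ 12.29%


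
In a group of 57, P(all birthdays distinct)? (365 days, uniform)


P(all different) = Π(365-i)/365 for i=0..56
= (365/365)×(364/365)×...×(309/365)
= 0.009878

P ≈ 0.0099 ≈ 0.99%


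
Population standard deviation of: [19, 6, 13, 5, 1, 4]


Mean = 48/6 = 8
  (19-8)²=121
  (6-8)²=4
  (13-8)²=25
  (5-8)²=9
  (1-8)²=49
  (4-8)²=16
Σ(x-μ)² = 224
σ² = 224/6 = 112/3

σ = √(112/3) ≈ 6.1101


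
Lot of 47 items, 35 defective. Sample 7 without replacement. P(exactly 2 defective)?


Hypergeometric: C(35,2)×C(12,5)/C(47,7)
= 595×792/62891499 = 14280/1905803

P(X=2) = 14280/1905803 ≈ 0.75%


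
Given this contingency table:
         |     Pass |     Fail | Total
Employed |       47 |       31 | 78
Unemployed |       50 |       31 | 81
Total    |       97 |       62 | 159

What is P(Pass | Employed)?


P(Pass | Employed) = 47/(47+31) = 47/78

P(Pass|Employed) = 47/78 ≈ 60.26%


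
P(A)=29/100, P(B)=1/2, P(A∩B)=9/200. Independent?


P(A)×P(B) = 29/200
P(A∩B) = 9/200
Not equal → NOT independent

No, not independent


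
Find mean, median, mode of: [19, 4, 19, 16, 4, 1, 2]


Sorted: [1, 2, 4, 4, 16, 19, 19]
Mean = 65/7
Median = 4
Freq: {19: 2, 4: 2, 16: 1, 1: 1, 2: 1}
Mode: [4, 19]

Mean=65/7, Median=4, Mode=[4, 19]


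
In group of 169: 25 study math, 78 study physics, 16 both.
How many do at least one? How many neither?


|A∪B| = 25+78-16 = 87
Neither = 169-87 = 82

At least one: 87; Neither: 82


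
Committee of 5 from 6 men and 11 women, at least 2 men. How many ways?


Count by #men:
  2M,3W: C(6,2)×C(11,3)=2475
  3M,2W: C(6,3)×C(11,2)=1100
  4M,1W: C(6,4)×C(11,1)=165
  5M,0W: C(6,5)×C(11,0)=6
Total = 3746

3746


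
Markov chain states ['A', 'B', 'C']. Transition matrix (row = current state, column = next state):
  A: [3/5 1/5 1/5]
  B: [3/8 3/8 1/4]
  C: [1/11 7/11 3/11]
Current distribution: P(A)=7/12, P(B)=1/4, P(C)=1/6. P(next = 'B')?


P(next=B) = Σᵢ P(now=i)×P(i→B)
= 7/12×1/5 + 1/4×3/8 + 1/6×7/11
= 7/60 + 3/32 + 7/66 = 557/1760

P = 557/1760 ≈ 0.3165


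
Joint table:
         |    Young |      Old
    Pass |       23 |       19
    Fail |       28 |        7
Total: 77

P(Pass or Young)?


P(Pass∨Young) = P(Pass) + P(Young) - P(Pass∧Young)
= (42 + 51 - 23)/77 = 70/77 = 10/11

P = 10/11 ≈ 90.91%


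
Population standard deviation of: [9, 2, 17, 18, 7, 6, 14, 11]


Mean = 84/8 = 21/2
  (9-21/2)²=9/4
  (2-21/2)²=289/4
  (17-21/2)²=169/4
  (18-21/2)²=225/4
  (7-21/2)²=49/4
  (6-21/2)²=81/4
  (14-21/2)²=49/4
  (11-21/2)²=1/4
Σ(x-μ)² = 218
σ² = 218/8 = 109/4

σ = √(109/4) ≈ 5.2202


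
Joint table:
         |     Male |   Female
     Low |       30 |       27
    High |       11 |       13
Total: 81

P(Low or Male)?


P(Low∨Male) = P(Low) + P(Male) - P(Low∧Male)
= (57 + 41 - 30)/81 = 68/81

P = 68/81 ≈ 83.95%


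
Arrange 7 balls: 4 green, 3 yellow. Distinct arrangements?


7!/(4!×3!) = 35

35


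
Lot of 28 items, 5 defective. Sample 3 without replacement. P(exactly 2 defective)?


Hypergeometric: C(5,2)×C(23,1)/C(28,3)
= 10×23/3276 = 115/1638

P(X=2) = 115/1638 ≈ 7.02%


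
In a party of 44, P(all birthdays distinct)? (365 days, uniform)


P(all different) = Π(365-i)/365 for i=0..43
= (365/365)×(364/365)×...×(322/365)
= 0.067115

P ≈ 0.0671 ≈ 6.71%


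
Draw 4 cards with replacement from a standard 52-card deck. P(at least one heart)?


P(not a heart) = 39/52 = 3/4
P(none in 4 draws) = (3/4)^4 = 81/256
P(≥1 heart) = 1 - 81/256 = 175/256

P = 175/256 ≈ 68.36%


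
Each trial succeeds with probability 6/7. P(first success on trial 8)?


Geometric: P(X=8) = (1-p)^(k-1)×p = (1/7)^7×6/7 = 6/5764801

P(X=8) = 6/5764801 ≈ 0.00%


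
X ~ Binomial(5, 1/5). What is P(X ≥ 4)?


P(X ≥ 4) = Σ P(X=i) for i=4..5
P(X=4) = 4/625
P(X=5) = 1/3125
Sum = 21/3125

P(X ≥ 4) = 21/3125 ≈ 0.67%


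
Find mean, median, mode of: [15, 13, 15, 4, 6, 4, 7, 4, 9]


Sorted: [4, 4, 4, 6, 7, 9, 13, 15, 15]
Mean = 77/9
Median = 7
Freq: {15: 2, 13: 1, 4: 3, 6: 1, 7: 1, 9: 1}
Mode: [4]

Mean=77/9, Median=7, Mode=4


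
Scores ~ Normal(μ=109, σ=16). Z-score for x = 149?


z = (x - μ)/σ = (149 - 109)/16 = 2.5

z = 2.5


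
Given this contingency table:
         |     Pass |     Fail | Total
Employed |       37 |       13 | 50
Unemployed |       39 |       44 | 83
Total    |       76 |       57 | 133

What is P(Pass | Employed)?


P(Pass | Employed) = 37/(37+13) = 37/50

P(Pass|Employed) = 37/50 ≈ 74.00%


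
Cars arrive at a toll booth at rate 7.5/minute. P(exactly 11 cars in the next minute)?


Poisson(λ=7.5): P(X=11) = e^(-λ)×λ^k/k!
= e^(-7.5) × 7.5^11 / 11!
≈ 0.0005530843701 × 4223513603.21 / 39916800 ≈ 0.058521

P(X=11) ≈ 0.058521 ≈ 5.85%


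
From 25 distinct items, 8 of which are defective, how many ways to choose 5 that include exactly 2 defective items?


Choose 2 of the 8 defective items and 3 of the other 17 items:
C(8,2)×C(17,3) = 28×680 = 19040

19040


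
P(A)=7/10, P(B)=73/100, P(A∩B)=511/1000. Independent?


P(A)×P(B) = 511/1000
P(A∩B) = 511/1000
Equal ✓ → Independent

Yes, independent


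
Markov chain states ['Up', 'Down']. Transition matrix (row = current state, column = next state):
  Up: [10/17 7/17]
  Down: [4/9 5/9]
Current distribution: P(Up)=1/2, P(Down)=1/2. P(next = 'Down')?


P(next=Down) = Σᵢ P(now=i)×P(i→Down)
= 1/2×7/17 + 1/2×5/9
= 7/34 + 5/18 = 74/153

P = 74/153 ≈ 0.4837


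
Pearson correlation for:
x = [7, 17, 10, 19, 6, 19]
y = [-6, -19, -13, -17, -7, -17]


n=6, Σx=78, Σy=-79, Σxy=-1183, Σx²=1196, Σy²=1193
r = (6×(-1183) - 78×(-79))/√((6×1196 - 78²)(6×1193 - (-79)²))
= -936/√(1092×917) = -936/√1001364 ≈ -936/1000.6818 ≈ -0.9354

r ≈ -0.9354


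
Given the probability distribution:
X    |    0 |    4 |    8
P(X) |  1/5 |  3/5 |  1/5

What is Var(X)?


E[X] = 4
E[X²] = 112/5
Var(X) = E[X²] - (E[X])² = 112/5 - 16 = 32/5

Var(X) = 32/5 ≈ 6.4000


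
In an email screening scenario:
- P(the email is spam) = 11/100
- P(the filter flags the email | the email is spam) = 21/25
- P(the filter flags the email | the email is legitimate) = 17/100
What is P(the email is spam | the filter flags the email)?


Using Bayes' theorem:
P(A|B) = P(B|A)·P(A) / P(B)

P(the filter flags the email) = 21/25 × 11/100 + 17/100 × 89/100
= 231/2500 + 1513/10000 = 2437/10000

P(the email is spam|the filter flags the email) = (231/2500) / (2437/10000) = 924/2437

P(the email is spam|the filter flags the email) = 924/2437 ≈ 37.92%


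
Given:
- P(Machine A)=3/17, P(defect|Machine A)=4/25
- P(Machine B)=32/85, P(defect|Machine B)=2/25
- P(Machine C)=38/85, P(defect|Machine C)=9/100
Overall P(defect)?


P(B) = Σ P(B|Aᵢ)×P(Aᵢ)
  4/25×3/17 = 12/425
  2/25×32/85 = 64/2125
  9/100×38/85 = 171/4250
Sum = 419/4250

P(defect) = 419/4250 ≈ 9.86%


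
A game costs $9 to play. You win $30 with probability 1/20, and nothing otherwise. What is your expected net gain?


E[gain] = (30-9)×1/20 + (-9)×19/20
= 21/20 - 171/20 = -15/2

Expected net gain = $-15/2 ≈ $-7.50


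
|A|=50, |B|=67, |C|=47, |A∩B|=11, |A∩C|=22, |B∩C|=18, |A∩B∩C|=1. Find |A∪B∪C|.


|A∪B∪C| = 50+67+47-11-22-18+1 = 114

|A∪B∪C| = 114


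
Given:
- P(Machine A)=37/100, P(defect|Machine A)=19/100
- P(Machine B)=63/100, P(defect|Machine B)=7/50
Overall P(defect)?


P(B) = Σ P(B|Aᵢ)×P(Aᵢ)
  19/100×37/100 = 703/10000
  7/50×63/100 = 441/5000
Sum = 317/2000

P(defect) = 317/2000 ≈ 15.85%


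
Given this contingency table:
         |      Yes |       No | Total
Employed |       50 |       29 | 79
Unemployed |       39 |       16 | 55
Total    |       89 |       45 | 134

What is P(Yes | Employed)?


P(Yes | Employed) = 50/(50+29) = 50/79

P(Yes|Employed) = 50/79 ≈ 63.29%


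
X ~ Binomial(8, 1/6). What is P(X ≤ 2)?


P(X ≤ 2) = Σ P(X=i) for i=0..2
P(X=0) = 390625/1679616
P(X=1) = 78125/209952
P(X=2) = 109375/419904
Sum = 484375/559872

P(X ≤ 2) = 484375/559872 ≈ 86.52%


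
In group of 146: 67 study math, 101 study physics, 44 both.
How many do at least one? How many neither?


|A∪B| = 67+101-44 = 124
Neither = 146-124 = 22

At least one: 124; Neither: 22


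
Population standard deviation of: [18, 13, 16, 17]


Mean = 64/4 = 16
  (18-16)²=4
  (13-16)²=9
  (16-16)²=0
  (17-16)²=1
Σ(x-μ)² = 14
σ² = 14/4 = 7/2

σ = √(7/2) ≈ 1.8708


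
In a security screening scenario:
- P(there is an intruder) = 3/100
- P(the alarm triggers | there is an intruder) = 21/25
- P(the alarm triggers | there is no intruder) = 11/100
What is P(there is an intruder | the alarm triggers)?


Using Bayes' theorem:
P(A|B) = P(B|A)·P(A) / P(B)

P(the alarm triggers) = 21/25 × 3/100 + 11/100 × 97/100
= 63/2500 + 1067/10000 = 1319/10000

P(there is an intruder|the alarm triggers) = (63/2500) / (1319/10000) = 252/1319

P(there is an intruder|the alarm triggers) = 252/1319 ≈ 19.11%


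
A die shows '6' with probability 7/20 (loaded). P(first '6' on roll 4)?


Geometric: P(X=4) = (1-p)^(k-1)×p = (13/20)^3×7/20 = 15379/160000

P(X=4) = 15379/160000 ≈ 9.61%


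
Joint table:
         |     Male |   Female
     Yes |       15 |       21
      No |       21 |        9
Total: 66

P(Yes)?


P(Yes) = (15+21)/66 = 36/66 = 6/11

P(Yes) = 6/11 ≈ 54.55%


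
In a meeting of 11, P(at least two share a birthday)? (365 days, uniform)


P(all different) = Π(365-i)/365 for i=0..10
= 0.858859
P(match) = 1 - 0.858859 = 0.141141

P ≈ 0.1411 ≈ 14.11%


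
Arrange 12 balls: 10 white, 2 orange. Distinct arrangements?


12!/(10!×2!) = 66

66


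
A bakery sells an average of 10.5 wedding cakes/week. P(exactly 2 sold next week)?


Poisson(λ=10.5): P(X=2) = e^(-λ)×λ^k/k!
= e^(-10.5) × 10.5^2 / 2!
≈ 2.753644935e-05 × 110.25 / 2 ≈ 0.001518

P(X=2) ≈ 0.001518 ≈ 0.15%


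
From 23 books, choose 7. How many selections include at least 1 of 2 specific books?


Complement: C(23,7) - C(21,7) = 245157 - 116280 = 128877

128877


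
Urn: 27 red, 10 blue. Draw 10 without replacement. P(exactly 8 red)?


Hypergeometric: C(27,8)×C(10,2)/C(37,10)
= 2220075×45/348330136 = 9082125/31666376

P(X=8) = 9082125/31666376 ≈ 28.68%


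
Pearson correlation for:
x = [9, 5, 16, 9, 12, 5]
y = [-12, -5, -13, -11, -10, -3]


n=6, Σx=56, Σy=-54, Σxy=-575, Σx²=612, Σy²=568
r = (6×(-575) - 56×(-54))/√((6×612 - 56²)(6×568 - (-54)²))
= -426/√(536×492) = -426/√263712 ≈ -426/513.5290 ≈ -0.8296

r ≈ -0.8296


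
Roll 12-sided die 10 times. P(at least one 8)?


P(no 8)^10 = (11/12)^10 = 25937424601/61917364224
P(≥1) = 1 - 25937424601/61917364224 = 35979939623/61917364224

P = 35979939623/61917364224 ≈ 58.11%


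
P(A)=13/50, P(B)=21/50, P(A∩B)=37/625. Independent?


P(A)×P(B) = 273/2500
P(A∩B) = 37/625
Not equal → NOT independent

No, not independent


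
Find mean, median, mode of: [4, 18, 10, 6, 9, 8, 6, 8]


Sorted: [4, 6, 6, 8, 8, 9, 10, 18]
Mean = 69/8
Median = 8
Freq: {4: 1, 18: 1, 10: 1, 6: 2, 9: 1, 8: 2}
Mode: [6, 8]

Mean=69/8, Median=8, Mode=[6, 8]


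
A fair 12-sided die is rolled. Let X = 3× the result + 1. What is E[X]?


E[die] = (1+12)/2 = 13/2
E[X] = 3×13/2 + 1 = 41/2

E[X] = 41/2


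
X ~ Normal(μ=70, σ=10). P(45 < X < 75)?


z₁=(45-70)/10=-2.5, z₂=(75-70)/10=0.5
P = Φ(0.5) - Φ(-2.5) = 0.691462 - 0.006210 = 0.685252 ≈ 0.6853

P(45 < X < 75) ≈ 0.6853


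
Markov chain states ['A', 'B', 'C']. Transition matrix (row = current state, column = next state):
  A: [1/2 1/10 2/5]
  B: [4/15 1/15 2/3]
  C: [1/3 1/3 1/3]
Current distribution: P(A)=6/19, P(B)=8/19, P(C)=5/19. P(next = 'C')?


P(next=C) = Σᵢ P(now=i)×P(i→C)
= 6/19×2/5 + 8/19×2/3 + 5/19×1/3
= 12/95 + 16/57 + 5/57 = 47/95

P = 47/95 ≈ 0.4947


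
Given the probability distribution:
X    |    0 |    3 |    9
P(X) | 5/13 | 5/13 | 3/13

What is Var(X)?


E[X] = 42/13
E[X²] = 288/13
Var(X) = E[X²] - (E[X])² = 288/13 - 1764/169 = 1980/169

Var(X) = 1980/169 ≈ 11.7160


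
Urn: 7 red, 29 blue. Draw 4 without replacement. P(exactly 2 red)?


Hypergeometric: C(7,2)×C(29,2)/C(36,4)
= 21×406/58905 = 406/2805

P(X=2) = 406/2805 ≈ 14.47%


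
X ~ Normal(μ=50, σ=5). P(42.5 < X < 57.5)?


z₁=(42.5-50)/5=-1.5, z₂=(57.5-50)/5=1.5
P = Φ(1.5) - Φ(-1.5) = 0.933193 - 0.066807 = 0.866386 ≈ 0.8664

P(42.5 < X < 57.5) ≈ 0.8664


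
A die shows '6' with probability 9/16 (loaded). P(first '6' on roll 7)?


Geometric: P(X=7) = (1-p)^(k-1)×p = (7/16)^6×9/16 = 1058841/268435456

P(X=7) = 1058841/268435456 ≈ 0.39%


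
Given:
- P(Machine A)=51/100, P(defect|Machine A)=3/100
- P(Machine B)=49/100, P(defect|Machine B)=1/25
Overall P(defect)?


P(B) = Σ P(B|Aᵢ)×P(Aᵢ)
  3/100×51/100 = 153/10000
  1/25×49/100 = 49/2500
Sum = 349/10000

P(defect) = 349/10000 ≈ 3.49%


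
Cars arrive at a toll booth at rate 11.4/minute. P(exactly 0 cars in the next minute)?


Poisson(λ=11.4): P(X=0) = e^(-λ)×λ^k/k!
= e^(-11.4) × 11.4^0 / 0!
≈ 1.119548484e-05 × 1 / 1 ≈ 0.000011

P(X=0) ≈ 0.000011 ≈ 0.00%


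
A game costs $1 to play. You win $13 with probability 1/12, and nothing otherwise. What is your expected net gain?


E[gain] = (13-1)×1/12 + (-1)×11/12
= 1 - 11/12 = 1/12

Expected net gain = $1/12 ≈ $0.08


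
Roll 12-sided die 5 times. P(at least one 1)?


P(no 1)^5 = (11/12)^5 = 161051/248832
P(≥1) = 1 - 161051/248832 = 87781/248832

P = 87781/248832 ≈ 35.28%


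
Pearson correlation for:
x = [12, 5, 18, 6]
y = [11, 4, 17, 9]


n=4, Σx=41, Σy=41, Σxy=512, Σx²=529, Σy²=507
r = (4×512 - 41×41)/√((4×529 - 41²)(4×507 - 41²))
= 367/√(435×347) = 367/√150945 ≈ 367/388.5164 ≈ 0.9446

r ≈ 0.9446


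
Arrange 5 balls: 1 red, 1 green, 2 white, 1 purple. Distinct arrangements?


5!/(1!×1!×2!×1!) = 60

60


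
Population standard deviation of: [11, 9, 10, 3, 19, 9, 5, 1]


Mean = 67/8
  (11-67/8)²=441/64
  (9-67/8)²=25/64
  (10-67/8)²=169/64
  (3-67/8)²=1849/64
  (19-67/8)²=7225/64
  (9-67/8)²=25/64
  (5-67/8)²=729/64
  (1-67/8)²=3481/64
Σ(x-μ)² = 1743/8
σ² = (1743/8)/8 = 1743/64

σ = √(1743/64) ≈ 5.2187


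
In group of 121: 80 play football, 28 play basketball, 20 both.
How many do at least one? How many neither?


|A∪B| = 80+28-20 = 88
Neither = 121-88 = 33

At least one: 88; Neither: 33


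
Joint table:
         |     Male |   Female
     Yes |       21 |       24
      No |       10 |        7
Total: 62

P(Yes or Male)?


P(Yes∨Male) = P(Yes) + P(Male) - P(Yes∧Male)
= (45 + 31 - 21)/62 = 55/62

P = 55/62 ≈ 88.71%


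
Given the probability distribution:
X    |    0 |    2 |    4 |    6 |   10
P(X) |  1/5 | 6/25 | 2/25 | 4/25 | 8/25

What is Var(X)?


E[X] = 124/25
E[X²] = 40
Var(X) = E[X²] - (E[X])² = 40 - 15376/625 = 9624/625

Var(X) = 9624/625 ≈ 15.3984


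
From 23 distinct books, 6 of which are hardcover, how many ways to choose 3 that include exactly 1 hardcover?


Choose 1 of the 6 hardcovers and 2 of the other 17 books:
C(6,1)×C(17,2) = 6×136 = 816

816


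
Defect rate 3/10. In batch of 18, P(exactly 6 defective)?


Binomial: P(X=6) = C(18,6)×p^6×(1-p)^12
= 18564 × 729/1000000 × 13841287201/1000000000000 = 46829074732984089/250000000000000000

P(X=6) = 46829074732984089/250000000000000000 ≈ 18.73%


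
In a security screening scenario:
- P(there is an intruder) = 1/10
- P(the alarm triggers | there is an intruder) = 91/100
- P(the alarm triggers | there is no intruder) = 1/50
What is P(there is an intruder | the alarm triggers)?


Using Bayes' theorem:
P(A|B) = P(B|A)·P(A) / P(B)

P(the alarm triggers) = 91/100 × 1/10 + 1/50 × 9/10
= 91/1000 + 9/500 = 109/1000

P(there is an intruder|the alarm triggers) = (91/1000) / (109/1000) = 91/109

P(there is an intruder|the alarm triggers) = 91/109 ≈ 83.49%


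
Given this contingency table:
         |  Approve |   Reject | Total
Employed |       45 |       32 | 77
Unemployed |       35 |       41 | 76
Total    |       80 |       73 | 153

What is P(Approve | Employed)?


P(Approve | Employed) = 45/(45+32) = 45/77

P(Approve|Employed) = 45/77 ≈ 58.44%


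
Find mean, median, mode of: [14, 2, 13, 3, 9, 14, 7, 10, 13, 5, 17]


Sorted: [2, 3, 5, 7, 9, 10, 13, 13, 14, 14, 17]
Mean = 107/11
Median = 10
Freq: {14: 2, 2: 1, 13: 2, 3: 1, 9: 1, 7: 1, 10: 1, 5: 1, 17: 1}
Mode: [13, 14]

Mean=107/11, Median=10, Mode=[13, 14]


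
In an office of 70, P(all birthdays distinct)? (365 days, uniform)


P(all different) = Π(365-i)/365 for i=0..69
= (365/365)×(364/365)×...×(296/365)
= 0.000840

P ≈ 0.0008 ≈ 0.08%


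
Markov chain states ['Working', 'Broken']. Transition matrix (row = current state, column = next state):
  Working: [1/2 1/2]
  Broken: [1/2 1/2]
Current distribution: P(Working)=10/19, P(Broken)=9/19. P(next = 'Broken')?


P(next=Broken) = Σᵢ P(now=i)×P(i→Broken)
= 10/19×1/2 + 9/19×1/2
= 5/19 + 9/38 = 1/2

P = 1/2 ≈ 0.5000


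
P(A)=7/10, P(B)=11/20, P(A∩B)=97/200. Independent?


P(A)×P(B) = 77/200
P(A∩B) = 97/200
Not equal → NOT independent

No, not independent


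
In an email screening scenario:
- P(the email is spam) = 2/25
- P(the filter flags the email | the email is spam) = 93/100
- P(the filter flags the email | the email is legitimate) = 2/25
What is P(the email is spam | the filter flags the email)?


Using Bayes' theorem:
P(A|B) = P(B|A)·P(A) / P(B)

P(the filter flags the email) = 93/100 × 2/25 + 2/25 × 23/25
= 93/1250 + 46/625 = 37/250

P(the email is spam|the filter flags the email) = (93/1250) / (37/250) = 93/185

P(the email is spam|the filter flags the email) = 93/185 ≈ 50.27%


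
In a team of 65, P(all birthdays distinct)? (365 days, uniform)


P(all different) = Π(365-i)/365 for i=0..64
= (365/365)×(364/365)×...×(301/365)
= 0.002317

P ≈ 0.0023 ≈ 0.23%


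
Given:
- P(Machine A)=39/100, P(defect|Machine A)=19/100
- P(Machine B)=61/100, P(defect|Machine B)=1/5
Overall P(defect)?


P(B) = Σ P(B|Aᵢ)×P(Aᵢ)
  19/100×39/100 = 741/10000
  1/5×61/100 = 61/500
Sum = 1961/10000

P(defect) = 1961/10000 ≈ 19.61%


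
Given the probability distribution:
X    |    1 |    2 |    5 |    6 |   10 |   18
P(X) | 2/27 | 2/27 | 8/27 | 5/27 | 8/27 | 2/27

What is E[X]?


E[X] = Σ x·P(X=x)
= (1)×(2/27) + (2)×(2/27) + (5)×(8/27) + (6)×(5/27) + (10)×(8/27) + (18)×(2/27)
= 64/9

E[X] = 64/9


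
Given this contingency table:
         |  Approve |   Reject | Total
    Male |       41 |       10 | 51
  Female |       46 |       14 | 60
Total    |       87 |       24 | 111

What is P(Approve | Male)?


P(Approve | Male) = 41/(41+10) = 41/51

P(Approve|Male) = 41/51 ≈ 80.39%


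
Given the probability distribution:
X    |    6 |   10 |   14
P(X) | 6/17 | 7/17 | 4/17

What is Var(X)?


E[X] = 162/17
E[X²] = 100
Var(X) = E[X²] - (E[X])² = 100 - 26244/289 = 2656/289

Var(X) = 2656/289 ≈ 9.1903


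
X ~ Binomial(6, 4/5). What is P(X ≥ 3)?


P(X ≥ 3) = Σ P(X=i) for i=3..6
P(X=3) = 256/3125
P(X=4) = 768/3125
P(X=5) = 6144/15625
P(X=6) = 4096/15625
Sum = 3072/3125

P(X ≥ 3) = 3072/3125 ≈ 98.30%


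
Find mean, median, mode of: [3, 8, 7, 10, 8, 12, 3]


Sorted: [3, 3, 7, 8, 8, 10, 12]
Mean = 51/7
Median = 8
Freq: {3: 2, 8: 2, 7: 1, 10: 1, 12: 1}
Mode: [3, 8]

Mean=51/7, Median=8, Mode=[3, 8]


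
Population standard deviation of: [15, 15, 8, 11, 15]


Mean = 64/5
  (15-64/5)²=121/25
  (15-64/5)²=121/25
  (8-64/5)²=576/25
  (11-64/5)²=81/25
  (15-64/5)²=121/25
Σ(x-μ)² = 204/5
σ² = (204/5)/5 = 204/25

σ = √(204/25) ≈ 2.8566


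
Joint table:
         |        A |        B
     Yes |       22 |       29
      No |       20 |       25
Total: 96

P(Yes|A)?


P(Yes|A) = 22/(22+20) = 22/42 = 11/21

P = 11/21 ≈ 52.38%


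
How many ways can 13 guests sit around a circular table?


Circular arrangements of 13 distinct objects: fix one position to break rotational symmetry.
(n-1)! = 12! = 479001600

479001600


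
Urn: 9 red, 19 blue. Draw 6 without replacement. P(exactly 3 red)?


Hypergeometric: C(9,3)×C(19,3)/C(28,6)
= 84×969/376740 = 323/1495

P(X=3) = 323/1495 ≈ 21.61%


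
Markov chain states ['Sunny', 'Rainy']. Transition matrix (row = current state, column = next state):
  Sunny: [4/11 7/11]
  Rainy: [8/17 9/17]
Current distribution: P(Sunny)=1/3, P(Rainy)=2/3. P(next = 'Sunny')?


P(next=Sunny) = Σᵢ P(now=i)×P(i→Sunny)
= 1/3×4/11 + 2/3×8/17
= 4/33 + 16/51 = 244/561

P = 244/561 ≈ 0.4349


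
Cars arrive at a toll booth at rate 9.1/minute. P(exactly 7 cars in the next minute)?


Poisson(λ=9.1): P(X=7) = e^(-λ)×λ^k/k!
= e^(-9.1) × 9.1^7 / 7!
≈ 0.0001116658085 × 5167610.19357 / 5040 ≈ 0.114493

P(X=7) ≈ 0.114493 ≈ 11.45%


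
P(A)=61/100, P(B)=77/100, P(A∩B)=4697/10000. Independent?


P(A)×P(B) = 4697/10000
P(A∩B) = 4697/10000
Equal ✓ → Independent

Yes, independent


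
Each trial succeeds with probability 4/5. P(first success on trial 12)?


Geometric: P(X=12) = (1-p)^(k-1)×p = (1/5)^11×4/5 = 4/244140625

P(X=12) = 4/244140625 ≈ 0.00%
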